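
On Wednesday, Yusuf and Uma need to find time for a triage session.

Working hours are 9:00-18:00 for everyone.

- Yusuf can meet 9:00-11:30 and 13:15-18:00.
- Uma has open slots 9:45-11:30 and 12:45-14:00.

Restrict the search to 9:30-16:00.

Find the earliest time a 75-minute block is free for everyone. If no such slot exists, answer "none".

09:45

Yusuf ∩ Uma: 09:45–11:30, 13:15–14:00.
Restricted to 09:30–16:00: 09:45–11:30, 13:15–14:00.
Windows ≥ 75 min: 09:45–11:30.
Earliest such window starts at 09:45.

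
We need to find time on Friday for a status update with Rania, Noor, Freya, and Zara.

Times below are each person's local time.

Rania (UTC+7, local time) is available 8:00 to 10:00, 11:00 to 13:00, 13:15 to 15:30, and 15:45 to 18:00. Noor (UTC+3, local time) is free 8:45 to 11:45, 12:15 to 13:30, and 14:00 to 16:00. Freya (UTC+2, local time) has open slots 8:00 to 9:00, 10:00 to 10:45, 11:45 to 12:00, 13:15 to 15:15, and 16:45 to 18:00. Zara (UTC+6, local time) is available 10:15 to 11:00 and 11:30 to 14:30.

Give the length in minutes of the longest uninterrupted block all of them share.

45 minutes

Rania → UTC: 01:00–03:00, 04:00–06:00, 06:15–08:30, 08:45–11:00.
Noor → UTC: 05:45–08:45, 09:15–10:30, 11:00–13:00.
Freya → UTC: 06:00–07:00, 08:00–08:45, 09:45–10:00, 11:15–13:15, 14:45–16:00.
Zara → UTC: 04:15–05:00, 05:30–08:30.
Rania ∩ Noor: 05:45–06:00, 06:15–08:30, 09:15–10:30.
Rania ∩ Noor ∩ Freya: 06:15–07:00, 08:00–08:30, 09:45–10:00.
Rania ∩ Noor ∩ Freya ∩ Zara: 06:15–07:00, 08:00–08:30.
Common window lengths: 45, 30 min; longest is 45.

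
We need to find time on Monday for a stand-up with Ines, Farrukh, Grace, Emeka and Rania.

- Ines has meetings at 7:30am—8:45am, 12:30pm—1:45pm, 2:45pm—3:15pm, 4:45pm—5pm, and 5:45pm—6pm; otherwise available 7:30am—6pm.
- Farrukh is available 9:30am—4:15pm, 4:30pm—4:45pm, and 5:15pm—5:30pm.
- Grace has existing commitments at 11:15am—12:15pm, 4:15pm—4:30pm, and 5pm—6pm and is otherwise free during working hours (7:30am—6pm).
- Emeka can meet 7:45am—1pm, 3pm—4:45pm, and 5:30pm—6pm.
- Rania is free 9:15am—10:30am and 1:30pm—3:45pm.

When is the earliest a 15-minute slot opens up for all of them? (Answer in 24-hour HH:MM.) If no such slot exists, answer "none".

09:30

Ines free within 07:30–18:00: 08:45–12:30, 13:45–14:45, 15:15–16:45, 17:00–17:45.
Grace free within 07:30–18:00: 07:30–11:15, 12:15–16:15, 16:30–17:00.
Ines ∩ Farrukh: 09:30–12:30, 13:45–14:45, 15:15–16:15, 16:30–16:45, 17:15–17:30.
Ines ∩ Farrukh ∩ Grace: 09:30–11:15, 12:15–12:30, 13:45–14:45, 15:15–16:15, 16:30–16:45.
Ines ∩ Farrukh ∩ Grace ∩ Emeka: 09:30–11:15, 12:15–12:30, 15:15–16:15, 16:30–16:45.
Ines ∩ Farrukh ∩ Grace ∩ Emeka ∩ Rania: 09:30–10:30, 15:15–15:45.
Windows ≥ 15 min: 09:30–10:30, 15:15–15:45.
Earliest such window starts at 09:30.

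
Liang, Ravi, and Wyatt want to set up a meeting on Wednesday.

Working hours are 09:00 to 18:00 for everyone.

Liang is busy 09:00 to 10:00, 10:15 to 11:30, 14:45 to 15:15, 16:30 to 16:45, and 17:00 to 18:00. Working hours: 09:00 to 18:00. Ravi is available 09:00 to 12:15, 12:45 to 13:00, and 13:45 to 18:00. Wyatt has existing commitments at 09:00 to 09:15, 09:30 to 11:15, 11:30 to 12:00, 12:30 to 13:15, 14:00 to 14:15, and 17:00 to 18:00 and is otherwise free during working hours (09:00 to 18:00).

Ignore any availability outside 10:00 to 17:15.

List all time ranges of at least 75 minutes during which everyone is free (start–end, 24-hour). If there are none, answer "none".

Liang free within 09:00–18:00: 10:00–10:15, 11:30–14:45, 15:15–16:30, 16:45–17:00.
Wyatt free within 09:00–18:00: 09:15–09:30, 11:15–11:30, 12:00–12:30, 13:15–14:00, 14:15–17:00.
Liang ∩ Ravi: 10:00–10:15, 11:30–12:15, 12:45–13:00, 13:45–14:45, 15:15–16:30, 16:45–17:00.
Liang ∩ Ravi ∩ Wyatt: 12:00–12:15, 13:45–14:00, 14:15–14:45, 15:15–16:30, 16:45–17:00.
Restricted to 10:00–17:15: 12:00–12:15, 13:45–14:00, 14:15–14:45, 15:15–16:30, 16:45–17:00.
Windows ≥ 75 min: 15:15–16:30.

15:15–16:30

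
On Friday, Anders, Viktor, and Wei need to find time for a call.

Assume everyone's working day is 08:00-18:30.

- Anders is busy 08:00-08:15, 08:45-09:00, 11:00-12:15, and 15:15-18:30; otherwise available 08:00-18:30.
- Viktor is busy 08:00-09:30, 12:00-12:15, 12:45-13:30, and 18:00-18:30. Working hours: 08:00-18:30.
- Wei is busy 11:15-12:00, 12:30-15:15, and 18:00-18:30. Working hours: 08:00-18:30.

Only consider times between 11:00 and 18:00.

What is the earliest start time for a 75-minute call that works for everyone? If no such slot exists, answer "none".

none

Anders free within 08:00–18:30: 08:15–08:45, 09:00–11:00, 12:15–15:15.
Viktor free within 08:00–18:30: 09:30–12:00, 12:15–12:45, 13:30–18:00.
Wei free within 08:00–18:30: 08:00–11:15, 12:00–12:30, 15:15–18:00.
Anders ∩ Viktor: 09:30–11:00, 12:15–12:45, 13:30–15:15.
Anders ∩ Viktor ∩ Wei: 09:30–11:00, 12:15–12:30.
Restricted to 11:00–18:00: 12:15–12:30.
Windows ≥ 75 min: (none).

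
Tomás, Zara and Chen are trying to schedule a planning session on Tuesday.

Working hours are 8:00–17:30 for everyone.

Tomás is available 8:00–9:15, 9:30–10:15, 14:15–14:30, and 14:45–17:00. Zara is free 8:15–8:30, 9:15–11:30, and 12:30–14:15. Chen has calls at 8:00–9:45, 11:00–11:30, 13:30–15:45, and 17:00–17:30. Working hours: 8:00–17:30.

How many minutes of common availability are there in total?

30 minutes

Chen free within 08:00–17:30: 09:45–11:00, 11:30–13:30, 15:45–17:00.
Tomás ∩ Zara: 08:15–08:30, 09:30–10:15.
Tomás ∩ Zara ∩ Chen: 09:45–10:15.
Total common minutes: 30.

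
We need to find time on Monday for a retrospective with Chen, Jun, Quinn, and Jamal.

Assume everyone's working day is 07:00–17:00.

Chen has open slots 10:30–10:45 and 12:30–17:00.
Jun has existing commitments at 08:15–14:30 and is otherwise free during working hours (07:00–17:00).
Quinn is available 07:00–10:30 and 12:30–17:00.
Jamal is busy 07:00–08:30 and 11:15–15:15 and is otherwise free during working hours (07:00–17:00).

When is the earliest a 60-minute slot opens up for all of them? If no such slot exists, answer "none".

15:15

Jun free within 07:00–17:00: 07:00–08:15, 14:30–17:00.
Jamal free within 07:00–17:00: 08:30–11:15, 15:15–17:00.
Chen ∩ Jun: 14:30–17:00.
Chen ∩ Jun ∩ Quinn: 14:30–17:00.
Chen ∩ Jun ∩ Quinn ∩ Jamal: 15:15–17:00.
Windows ≥ 60 min: 15:15–17:00.
Earliest such window starts at 15:15.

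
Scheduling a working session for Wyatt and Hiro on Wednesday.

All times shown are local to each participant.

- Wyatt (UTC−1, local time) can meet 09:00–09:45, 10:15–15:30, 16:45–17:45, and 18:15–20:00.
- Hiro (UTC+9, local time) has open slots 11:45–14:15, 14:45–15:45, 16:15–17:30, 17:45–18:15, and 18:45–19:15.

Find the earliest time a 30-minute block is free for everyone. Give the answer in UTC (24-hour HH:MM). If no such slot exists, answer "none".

none

Wyatt → UTC: 10:00–10:45, 11:15–16:30, 17:45–18:45, 19:15–21:00.
Hiro → UTC: 02:45–05:15, 05:45–06:45, 07:15–08:30, 08:45–09:15, 09:45–10:15.
Wyatt ∩ Hiro: 10:00–10:15.
Windows ≥ 30 min: (none).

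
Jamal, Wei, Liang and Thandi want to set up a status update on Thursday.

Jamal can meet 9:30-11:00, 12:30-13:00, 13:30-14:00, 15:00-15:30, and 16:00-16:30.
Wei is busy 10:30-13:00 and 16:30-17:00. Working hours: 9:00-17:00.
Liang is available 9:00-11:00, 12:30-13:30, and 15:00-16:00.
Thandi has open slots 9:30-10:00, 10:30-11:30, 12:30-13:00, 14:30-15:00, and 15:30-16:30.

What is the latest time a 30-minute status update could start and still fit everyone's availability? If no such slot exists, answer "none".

09:30

Wei free within 09:00–17:00: 09:00–10:30, 13:00–16:30.
Jamal ∩ Wei: 09:30–10:30, 13:30–14:00, 15:00–15:30, 16:00–16:30.
Jamal ∩ Wei ∩ Liang: 09:30–10:30, 15:00–15:30.
Jamal ∩ Wei ∩ Liang ∩ Thandi: 09:30–10:00.
Windows ≥ 30 min: 09:30–10:00.
Latest start in the last window 09:30–10:00 is 10:00 − 30 min = 09:30.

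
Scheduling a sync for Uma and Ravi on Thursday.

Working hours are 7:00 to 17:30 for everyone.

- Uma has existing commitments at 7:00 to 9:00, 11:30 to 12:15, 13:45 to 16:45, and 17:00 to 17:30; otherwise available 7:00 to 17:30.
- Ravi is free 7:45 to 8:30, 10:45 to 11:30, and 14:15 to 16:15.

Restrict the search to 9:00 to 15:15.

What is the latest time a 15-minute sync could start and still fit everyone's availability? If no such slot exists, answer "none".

11:15

Uma free within 07:00–17:30: 09:00–11:30, 12:15–13:45, 16:45–17:00.
Uma ∩ Ravi: 10:45–11:30.
Restricted to 09:00–15:15: 10:45–11:30.
Windows ≥ 15 min: 10:45–11:30.
Latest start in the last window 10:45–11:30 is 11:30 − 15 min = 11:15.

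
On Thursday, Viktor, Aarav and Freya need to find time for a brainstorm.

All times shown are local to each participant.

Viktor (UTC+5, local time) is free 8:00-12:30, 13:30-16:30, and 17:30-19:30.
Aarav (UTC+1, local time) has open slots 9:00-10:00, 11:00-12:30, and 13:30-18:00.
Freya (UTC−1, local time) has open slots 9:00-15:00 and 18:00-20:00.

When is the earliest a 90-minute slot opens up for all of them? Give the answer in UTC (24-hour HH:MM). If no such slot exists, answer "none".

Viktor → UTC: 03:00–07:30, 08:30–11:30, 12:30–14:30.
Aarav → UTC: 08:00–09:00, 10:00–11:30, 12:30–17:00.
Freya → UTC: 10:00–16:00, 19:00–21:00.
Viktor ∩ Aarav: 08:30–09:00, 10:00–11:30, 12:30–14:30.
Viktor ∩ Aarav ∩ Freya: 10:00–11:30, 12:30–14:30.
Windows ≥ 90 min: 10:00–11:30, 12:30–14:30.
Earliest such window starts at 10:00.

10:00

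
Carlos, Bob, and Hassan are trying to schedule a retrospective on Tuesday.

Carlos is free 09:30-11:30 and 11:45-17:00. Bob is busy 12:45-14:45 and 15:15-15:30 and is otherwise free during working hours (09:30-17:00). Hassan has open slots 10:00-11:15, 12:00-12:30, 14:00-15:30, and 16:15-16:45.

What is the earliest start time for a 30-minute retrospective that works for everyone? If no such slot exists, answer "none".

10:00

Bob free within 09:30–17:00: 09:30–12:45, 14:45–15:15, 15:30–17:00.
Carlos ∩ Bob: 09:30–11:30, 11:45–12:45, 14:45–15:15, 15:30–17:00.
Carlos ∩ Bob ∩ Hassan: 10:00–11:15, 12:00–12:30, 14:45–15:15, 16:15–16:45.
Windows ≥ 30 min: 10:00–11:15, 12:00–12:30, 14:45–15:15, 16:15–16:45.
Earliest such window starts at 10:00.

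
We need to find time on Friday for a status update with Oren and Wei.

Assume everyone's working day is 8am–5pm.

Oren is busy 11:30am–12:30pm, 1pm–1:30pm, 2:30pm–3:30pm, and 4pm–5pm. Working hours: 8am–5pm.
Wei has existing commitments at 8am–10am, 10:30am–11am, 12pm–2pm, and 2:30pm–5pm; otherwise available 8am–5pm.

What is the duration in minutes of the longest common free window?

Oren free within 08:00–17:00: 08:00–11:30, 12:30–13:00, 13:30–14:30, 15:30–16:00.
Wei free within 08:00–17:00: 10:00–10:30, 11:00–12:00, 14:00–14:30.
Oren ∩ Wei: 10:00–10:30, 11:00–11:30, 14:00–14:30.
Common window lengths: 30, 30, 30 min; longest is 30.

30 minutes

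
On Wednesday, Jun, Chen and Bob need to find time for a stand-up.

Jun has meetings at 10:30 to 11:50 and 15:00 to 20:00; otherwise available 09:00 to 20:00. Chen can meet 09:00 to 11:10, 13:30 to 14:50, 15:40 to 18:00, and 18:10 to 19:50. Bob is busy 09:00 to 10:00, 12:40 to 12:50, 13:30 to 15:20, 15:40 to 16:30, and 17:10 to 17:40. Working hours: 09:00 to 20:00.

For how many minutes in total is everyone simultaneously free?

Jun free within 09:00–20:00: 09:00–10:30, 11:50–15:00.
Bob free within 09:00–20:00: 10:00–12:40, 12:50–13:30, 15:20–15:40, 16:30–17:10, 17:40–20:00.
Jun ∩ Chen: 09:00–10:30, 13:30–14:50.
Jun ∩ Chen ∩ Bob: 10:00–10:30.
Total common minutes: 30.

30 minutes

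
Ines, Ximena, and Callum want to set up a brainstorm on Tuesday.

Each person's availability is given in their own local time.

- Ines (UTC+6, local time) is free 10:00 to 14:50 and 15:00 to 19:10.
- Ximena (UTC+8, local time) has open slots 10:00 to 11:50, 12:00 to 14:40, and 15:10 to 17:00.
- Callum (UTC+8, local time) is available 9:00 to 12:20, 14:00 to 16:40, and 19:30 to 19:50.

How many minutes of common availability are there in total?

150 minutes

Ines → UTC: 04:00–08:50, 09:00–13:10.
Ximena → UTC: 02:00–03:50, 04:00–06:40, 07:10–09:00.
Callum → UTC: 01:00–04:20, 06:00–08:40, 11:30–11:50.
Ines ∩ Ximena: 04:00–06:40, 07:10–08:50.
Ines ∩ Ximena ∩ Callum: 04:00–04:20, 06:00–06:40, 07:10–08:40.
Total common minutes: 20 + 40 + 90 = 150.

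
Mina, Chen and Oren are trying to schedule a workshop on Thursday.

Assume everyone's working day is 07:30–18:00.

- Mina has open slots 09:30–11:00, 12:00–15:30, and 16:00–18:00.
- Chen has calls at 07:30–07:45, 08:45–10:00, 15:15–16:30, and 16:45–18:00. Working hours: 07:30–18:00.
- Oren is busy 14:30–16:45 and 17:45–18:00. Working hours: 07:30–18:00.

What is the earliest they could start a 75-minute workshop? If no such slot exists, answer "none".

Chen free within 07:30–18:00: 07:45–08:45, 10:00–15:15, 16:30–16:45.
Oren free within 07:30–18:00: 07:30–14:30, 16:45–17:45.
Mina ∩ Chen: 10:00–11:00, 12:00–15:15, 16:30–16:45.
Mina ∩ Chen ∩ Oren: 10:00–11:00, 12:00–14:30.
Windows ≥ 75 min: 12:00–14:30.
Earliest such window starts at 12:00.

12:00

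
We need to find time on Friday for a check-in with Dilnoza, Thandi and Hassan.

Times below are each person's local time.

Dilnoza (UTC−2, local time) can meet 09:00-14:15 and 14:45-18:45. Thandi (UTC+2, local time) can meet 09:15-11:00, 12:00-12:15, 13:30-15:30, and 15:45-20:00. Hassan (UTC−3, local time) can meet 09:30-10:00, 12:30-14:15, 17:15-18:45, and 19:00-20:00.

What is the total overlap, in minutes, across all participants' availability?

Dilnoza → UTC: 11:00–16:15, 16:45–20:45.
Thandi → UTC: 07:15–09:00, 10:00–10:15, 11:30–13:30, 13:45–18:00.
Hassan → UTC: 12:30–13:00, 15:30–17:15, 20:15–21:45, 22:00–23:00.
Dilnoza ∩ Thandi: 11:30–13:30, 13:45–16:15, 16:45–18:00.
Dilnoza ∩ Thandi ∩ Hassan: 12:30–13:00, 15:30–16:15, 16:45–17:15.
Total common minutes: 30 + 45 + 30 = 105.

105 minutes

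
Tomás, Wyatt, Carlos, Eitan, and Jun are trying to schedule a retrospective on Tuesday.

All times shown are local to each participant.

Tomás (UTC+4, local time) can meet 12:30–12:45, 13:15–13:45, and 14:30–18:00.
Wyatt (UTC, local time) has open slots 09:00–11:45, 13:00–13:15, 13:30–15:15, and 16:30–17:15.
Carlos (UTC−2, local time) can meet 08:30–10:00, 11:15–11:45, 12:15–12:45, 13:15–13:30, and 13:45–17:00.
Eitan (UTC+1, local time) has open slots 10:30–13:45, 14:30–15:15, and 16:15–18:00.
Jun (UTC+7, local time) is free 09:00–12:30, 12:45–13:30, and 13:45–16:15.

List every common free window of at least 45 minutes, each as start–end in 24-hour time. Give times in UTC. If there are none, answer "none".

Tomás → UTC: 08:30–08:45, 09:15–09:45, 10:30–14:00.
Wyatt → UTC: 09:00–11:45, 13:00–13:15, 13:30–15:15, 16:30–17:15.
Carlos → UTC: 10:30–12:00, 13:15–13:45, 14:15–14:45, 15:15–15:30, 15:45–19:00.
Eitan → UTC: 09:30–12:45, 13:30–14:15, 15:15–17:00.
Jun → UTC: 02:00–05:30, 05:45–06:30, 06:45–09:15.
Tomás ∩ Wyatt: 09:15–09:45, 10:30–11:45, 13:00–13:15, 13:30–14:00.
Tomás ∩ Wyatt ∩ Carlos: 10:30–11:45, 13:30–13:45.
Tomás ∩ Wyatt ∩ Carlos ∩ Eitan: 10:30–11:45, 13:30–13:45.
Tomás ∩ Wyatt ∩ Carlos ∩ Eitan ∩ Jun: (none).
Windows ≥ 45 min: (none).

none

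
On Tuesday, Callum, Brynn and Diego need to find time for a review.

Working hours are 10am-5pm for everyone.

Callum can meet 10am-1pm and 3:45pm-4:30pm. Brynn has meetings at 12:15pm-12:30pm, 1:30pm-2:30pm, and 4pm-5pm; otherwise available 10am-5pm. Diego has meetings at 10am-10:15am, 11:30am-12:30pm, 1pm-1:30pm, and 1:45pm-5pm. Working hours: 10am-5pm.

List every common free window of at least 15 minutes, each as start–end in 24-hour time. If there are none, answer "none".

Brynn free within 10:00–17:00: 10:00–12:15, 12:30–13:30, 14:30–16:00.
Diego free within 10:00–17:00: 10:15–11:30, 12:30–13:00, 13:30–13:45.
Callum ∩ Brynn: 10:00–12:15, 12:30–13:00, 15:45–16:00.
Callum ∩ Brynn ∩ Diego: 10:15–11:30, 12:30–13:00.
Windows ≥ 15 min: 10:15–11:30, 12:30–13:00.

10:15–11:30, 12:30–13:00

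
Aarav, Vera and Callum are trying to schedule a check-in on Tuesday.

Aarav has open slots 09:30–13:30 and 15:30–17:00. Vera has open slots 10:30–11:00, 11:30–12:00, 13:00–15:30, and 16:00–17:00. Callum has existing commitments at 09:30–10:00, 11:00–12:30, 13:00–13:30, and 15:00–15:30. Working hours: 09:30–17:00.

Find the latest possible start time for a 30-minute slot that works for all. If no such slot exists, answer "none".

16:30

Callum free within 09:30–17:00: 10:00–11:00, 12:30–13:00, 13:30–15:00, 15:30–17:00.
Aarav ∩ Vera: 10:30–11:00, 11:30–12:00, 13:00–13:30, 16:00–17:00.
Aarav ∩ Vera ∩ Callum: 10:30–11:00, 16:00–17:00.
Windows ≥ 30 min: 10:30–11:00, 16:00–17:00.
Latest start in the last window 16:00–17:00 is 17:00 − 30 min = 16:30.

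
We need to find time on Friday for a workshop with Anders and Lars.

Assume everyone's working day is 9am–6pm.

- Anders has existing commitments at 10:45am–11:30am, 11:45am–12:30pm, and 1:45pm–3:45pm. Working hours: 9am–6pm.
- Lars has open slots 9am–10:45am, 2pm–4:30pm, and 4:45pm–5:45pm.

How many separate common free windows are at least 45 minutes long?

Anders free within 09:00–18:00: 09:00–10:45, 11:30–11:45, 12:30–13:45, 15:45–18:00.
Anders ∩ Lars: 09:00–10:45, 15:45–16:30, 16:45–17:45.
Windows ≥ 45 min: 09:00–10:45, 15:45–16:30, 16:45–17:45.
That's 3 windows.

3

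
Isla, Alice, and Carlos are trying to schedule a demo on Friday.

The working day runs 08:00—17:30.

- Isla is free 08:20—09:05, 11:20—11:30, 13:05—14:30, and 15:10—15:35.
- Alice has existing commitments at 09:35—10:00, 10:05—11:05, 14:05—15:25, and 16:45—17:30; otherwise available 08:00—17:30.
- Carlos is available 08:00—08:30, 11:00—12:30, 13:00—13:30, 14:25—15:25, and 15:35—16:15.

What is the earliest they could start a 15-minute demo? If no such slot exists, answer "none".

Alice free within 08:00–17:30: 08:00–09:35, 10:00–10:05, 11:05–14:05, 15:25–16:45.
Isla ∩ Alice: 08:20–09:05, 11:20–11:30, 13:05–14:05, 15:25–15:35.
Isla ∩ Alice ∩ Carlos: 08:20–08:30, 11:20–11:30, 13:05–13:30.
Windows ≥ 15 min: 13:05–13:30.
Earliest such window starts at 13:05.

13:05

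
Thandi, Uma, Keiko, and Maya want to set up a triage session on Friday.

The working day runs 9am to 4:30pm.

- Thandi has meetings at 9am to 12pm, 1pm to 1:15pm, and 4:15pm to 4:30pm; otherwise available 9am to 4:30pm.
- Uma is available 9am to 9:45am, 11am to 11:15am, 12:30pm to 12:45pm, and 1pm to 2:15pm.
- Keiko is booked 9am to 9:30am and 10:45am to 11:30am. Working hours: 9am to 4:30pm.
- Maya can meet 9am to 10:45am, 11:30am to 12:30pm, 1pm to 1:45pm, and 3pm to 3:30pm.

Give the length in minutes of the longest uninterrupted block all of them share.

30 minutes

Thandi free within 09:00–16:30: 12:00–13:00, 13:15–16:15.
Keiko free within 09:00–16:30: 09:30–10:45, 11:30–16:30.
Thandi ∩ Uma: 12:30–12:45, 13:15–14:15.
Thandi ∩ Uma ∩ Keiko: 12:30–12:45, 13:15–14:15.
Thandi ∩ Uma ∩ Keiko ∩ Maya: 13:15–13:45.
Single common window of 30 minutes.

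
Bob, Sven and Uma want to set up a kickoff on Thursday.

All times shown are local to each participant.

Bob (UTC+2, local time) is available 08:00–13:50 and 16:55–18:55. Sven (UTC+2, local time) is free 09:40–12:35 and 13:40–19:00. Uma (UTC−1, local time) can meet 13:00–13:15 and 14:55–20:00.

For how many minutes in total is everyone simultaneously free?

60 minutes

Bob → UTC: 06:00–11:50, 14:55–16:55.
Sven → UTC: 07:40–10:35, 11:40–17:00.
Uma → UTC: 14:00–14:15, 15:55–21:00.
Bob ∩ Sven: 07:40–10:35, 11:40–11:50, 14:55–16:55.
Bob ∩ Sven ∩ Uma: 15:55–16:55.
Total common minutes: 60.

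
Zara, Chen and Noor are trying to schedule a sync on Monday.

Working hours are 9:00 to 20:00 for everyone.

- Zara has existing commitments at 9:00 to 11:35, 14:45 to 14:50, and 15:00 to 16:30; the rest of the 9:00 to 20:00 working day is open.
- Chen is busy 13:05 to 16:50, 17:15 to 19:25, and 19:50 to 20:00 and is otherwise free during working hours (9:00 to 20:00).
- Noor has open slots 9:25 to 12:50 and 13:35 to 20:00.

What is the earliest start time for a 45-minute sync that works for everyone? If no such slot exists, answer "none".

11:35

Zara free within 09:00–20:00: 11:35–14:45, 14:50–15:00, 16:30–20:00.
Chen free within 09:00–20:00: 09:00–13:05, 16:50–17:15, 19:25–19:50.
Zara ∩ Chen: 11:35–13:05, 16:50–17:15, 19:25–19:50.
Zara ∩ Chen ∩ Noor: 11:35–12:50, 16:50–17:15, 19:25–19:50.
Windows ≥ 45 min: 11:35–12:50.
Earliest such window starts at 11:35.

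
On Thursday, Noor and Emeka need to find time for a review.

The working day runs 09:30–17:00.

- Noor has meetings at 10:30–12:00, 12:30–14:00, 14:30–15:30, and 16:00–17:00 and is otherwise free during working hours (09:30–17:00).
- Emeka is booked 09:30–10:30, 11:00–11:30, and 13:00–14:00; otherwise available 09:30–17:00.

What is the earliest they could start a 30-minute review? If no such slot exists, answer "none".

12:00

Noor free within 09:30–17:00: 09:30–10:30, 12:00–12:30, 14:00–14:30, 15:30–16:00.
Emeka free within 09:30–17:00: 10:30–11:00, 11:30–13:00, 14:00–17:00.
Noor ∩ Emeka: 12:00–12:30, 14:00–14:30, 15:30–16:00.
Windows ≥ 30 min: 12:00–12:30, 14:00–14:30, 15:30–16:00.
Earliest such window starts at 12:00.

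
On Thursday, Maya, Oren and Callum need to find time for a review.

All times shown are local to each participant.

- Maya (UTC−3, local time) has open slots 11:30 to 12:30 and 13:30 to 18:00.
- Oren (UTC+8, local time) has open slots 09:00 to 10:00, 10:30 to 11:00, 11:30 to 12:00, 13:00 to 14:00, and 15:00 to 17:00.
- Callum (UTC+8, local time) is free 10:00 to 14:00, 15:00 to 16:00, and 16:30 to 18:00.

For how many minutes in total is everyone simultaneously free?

0 minutes

Maya → UTC: 14:30–15:30, 16:30–21:00.
Oren → UTC: 01:00–02:00, 02:30–03:00, 03:30–04:00, 05:00–06:00, 07:00–09:00.
Callum → UTC: 02:00–06:00, 07:00–08:00, 08:30–10:00.
Maya ∩ Oren: (none).
Maya ∩ Oren ∩ Callum: (none).
Total common minutes: 0.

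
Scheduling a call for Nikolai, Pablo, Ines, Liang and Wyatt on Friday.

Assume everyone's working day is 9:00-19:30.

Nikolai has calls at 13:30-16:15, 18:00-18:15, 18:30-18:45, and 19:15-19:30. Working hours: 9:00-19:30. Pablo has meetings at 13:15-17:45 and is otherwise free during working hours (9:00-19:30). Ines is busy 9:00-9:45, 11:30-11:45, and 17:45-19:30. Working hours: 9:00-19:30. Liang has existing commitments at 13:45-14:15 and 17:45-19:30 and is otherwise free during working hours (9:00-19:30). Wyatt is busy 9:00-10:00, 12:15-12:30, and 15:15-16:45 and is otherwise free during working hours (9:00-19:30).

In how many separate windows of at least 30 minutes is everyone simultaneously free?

Nikolai free within 09:00–19:30: 09:00–13:30, 16:15–18:00, 18:15–18:30, 18:45–19:15.
Pablo free within 09:00–19:30: 09:00–13:15, 17:45–19:30.
Ines free within 09:00–19:30: 09:45–11:30, 11:45–17:45.
Liang free within 09:00–19:30: 09:00–13:45, 14:15–17:45.
Wyatt free within 09:00–19:30: 10:00–12:15, 12:30–15:15, 16:45–19:30.
Nikolai ∩ Pablo: 09:00–13:15, 17:45–18:00, 18:15–18:30, 18:45–19:15.
Nikolai ∩ Pablo ∩ Ines: 09:45–11:30, 11:45–13:15.
Nikolai ∩ Pablo ∩ Ines ∩ Liang: 09:45–11:30, 11:45–13:15.
Nikolai ∩ Pablo ∩ Ines ∩ Liang ∩ Wyatt: 10:00–11:30, 11:45–12:15, 12:30–13:15.
Windows ≥ 30 min: 10:00–11:30, 11:45–12:15, 12:30–13:15.
That's 3 windows.

3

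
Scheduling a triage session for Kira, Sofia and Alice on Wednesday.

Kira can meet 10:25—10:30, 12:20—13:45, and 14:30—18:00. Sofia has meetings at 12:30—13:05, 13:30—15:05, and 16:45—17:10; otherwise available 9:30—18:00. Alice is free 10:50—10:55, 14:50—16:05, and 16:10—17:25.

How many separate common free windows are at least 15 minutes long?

Sofia free within 09:30–18:00: 09:30–12:30, 13:05–13:30, 15:05–16:45, 17:10–18:00.
Kira ∩ Sofia: 10:25–10:30, 12:20–12:30, 13:05–13:30, 15:05–16:45, 17:10–18:00.
Kira ∩ Sofia ∩ Alice: 15:05–16:05, 16:10–16:45, 17:10–17:25.
Windows ≥ 15 min: 15:05–16:05, 16:10–16:45, 17:10–17:25.
That's 3 windows.

3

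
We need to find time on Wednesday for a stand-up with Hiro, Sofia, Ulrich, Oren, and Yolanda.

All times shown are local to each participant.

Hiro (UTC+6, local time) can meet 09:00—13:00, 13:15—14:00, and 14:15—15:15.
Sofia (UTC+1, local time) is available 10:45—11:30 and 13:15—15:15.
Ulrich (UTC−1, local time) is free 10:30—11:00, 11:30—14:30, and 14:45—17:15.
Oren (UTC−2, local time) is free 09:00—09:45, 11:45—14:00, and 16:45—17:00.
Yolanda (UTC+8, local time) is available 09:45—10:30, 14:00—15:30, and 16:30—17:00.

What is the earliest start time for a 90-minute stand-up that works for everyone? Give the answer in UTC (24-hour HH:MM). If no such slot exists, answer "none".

Hiro → UTC: 03:00–07:00, 07:15–08:00, 08:15–09:15.
Sofia → UTC: 09:45–10:30, 12:15–14:15.
Ulrich → UTC: 11:30–12:00, 12:30–15:30, 15:45–18:15.
Oren → UTC: 11:00–11:45, 13:45–16:00, 18:45–19:00.
Yolanda → UTC: 01:45–02:30, 06:00–07:30, 08:30–09:00.
Hiro ∩ Sofia: (none).
Hiro ∩ Sofia ∩ Ulrich: (none).
Hiro ∩ Sofia ∩ Ulrich ∩ Oren: (none).
Hiro ∩ Sofia ∩ Ulrich ∩ Oren ∩ Yolanda: (none).
Windows ≥ 90 min: (none).

none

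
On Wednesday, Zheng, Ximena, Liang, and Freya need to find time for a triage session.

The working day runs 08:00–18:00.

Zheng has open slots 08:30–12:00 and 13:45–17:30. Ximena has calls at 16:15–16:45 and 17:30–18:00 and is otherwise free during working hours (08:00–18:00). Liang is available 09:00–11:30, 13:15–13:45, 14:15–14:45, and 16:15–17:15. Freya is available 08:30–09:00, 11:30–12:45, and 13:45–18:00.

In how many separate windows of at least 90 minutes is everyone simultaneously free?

0

Ximena free within 08:00–18:00: 08:00–16:15, 16:45–17:30.
Zheng ∩ Ximena: 08:30–12:00, 13:45–16:15, 16:45–17:30.
Zheng ∩ Ximena ∩ Liang: 09:00–11:30, 14:15–14:45, 16:45–17:15.
Zheng ∩ Ximena ∩ Liang ∩ Freya: 14:15–14:45, 16:45–17:15.
Windows ≥ 90 min: (none).
That's 0 windows.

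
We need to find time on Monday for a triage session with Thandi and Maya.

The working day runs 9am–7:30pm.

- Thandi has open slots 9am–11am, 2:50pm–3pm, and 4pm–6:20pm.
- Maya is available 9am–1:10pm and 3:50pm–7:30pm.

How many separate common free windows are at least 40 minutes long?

2

Thandi ∩ Maya: 09:00–11:00, 16:00–18:20.
Windows ≥ 40 min: 09:00–11:00, 16:00–18:20.
That's 2 windows.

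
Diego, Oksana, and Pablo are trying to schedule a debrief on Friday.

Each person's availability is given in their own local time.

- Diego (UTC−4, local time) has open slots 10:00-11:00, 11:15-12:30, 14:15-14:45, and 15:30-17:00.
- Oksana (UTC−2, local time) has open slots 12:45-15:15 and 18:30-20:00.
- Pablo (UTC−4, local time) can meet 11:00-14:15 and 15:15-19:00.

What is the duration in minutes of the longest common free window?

Diego → UTC: 14:00–15:00, 15:15–16:30, 18:15–18:45, 19:30–21:00.
Oksana → UTC: 14:45–17:15, 20:30–22:00.
Pablo → UTC: 15:00–18:15, 19:15–23:00.
Diego ∩ Oksana: 14:45–15:00, 15:15–16:30, 20:30–21:00.
Diego ∩ Oksana ∩ Pablo: 15:15–16:30, 20:30–21:00.
Common window lengths: 75, 30 min; longest is 75.

75 minutes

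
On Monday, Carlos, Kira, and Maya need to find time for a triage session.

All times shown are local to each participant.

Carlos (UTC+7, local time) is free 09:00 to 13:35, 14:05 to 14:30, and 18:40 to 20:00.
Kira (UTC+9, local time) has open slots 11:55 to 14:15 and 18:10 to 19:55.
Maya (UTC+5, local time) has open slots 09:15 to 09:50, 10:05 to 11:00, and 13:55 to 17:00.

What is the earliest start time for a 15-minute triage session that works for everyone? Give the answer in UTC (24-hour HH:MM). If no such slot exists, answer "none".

04:15

Carlos → UTC: 02:00–06:35, 07:05–07:30, 11:40–13:00.
Kira → UTC: 02:55–05:15, 09:10–10:55.
Maya → UTC: 04:15–04:50, 05:05–06:00, 08:55–12:00.
Carlos ∩ Kira: 02:55–05:15.
Carlos ∩ Kira ∩ Maya: 04:15–04:50, 05:05–05:15.
Windows ≥ 15 min: 04:15–04:50.
Earliest such window starts at 04:15.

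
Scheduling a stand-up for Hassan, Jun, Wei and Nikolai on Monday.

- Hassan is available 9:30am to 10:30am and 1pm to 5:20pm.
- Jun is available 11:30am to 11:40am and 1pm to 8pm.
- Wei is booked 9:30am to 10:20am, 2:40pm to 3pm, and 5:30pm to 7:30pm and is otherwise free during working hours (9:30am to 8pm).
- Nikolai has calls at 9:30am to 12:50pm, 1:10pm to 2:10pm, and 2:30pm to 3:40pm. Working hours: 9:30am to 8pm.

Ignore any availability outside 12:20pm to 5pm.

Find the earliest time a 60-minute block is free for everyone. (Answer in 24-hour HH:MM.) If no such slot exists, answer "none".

15:40

Wei free within 09:30–20:00: 10:20–14:40, 15:00–17:30, 19:30–20:00.
Nikolai free within 09:30–20:00: 12:50–13:10, 14:10–14:30, 15:40–20:00.
Hassan ∩ Jun: 13:00–17:20.
Hassan ∩ Jun ∩ Wei: 13:00–14:40, 15:00–17:20.
Hassan ∩ Jun ∩ Wei ∩ Nikolai: 13:00–13:10, 14:10–14:30, 15:40–17:20.
Restricted to 12:20–17:00: 13:00–13:10, 14:10–14:30, 15:40–17:00.
Windows ≥ 60 min: 15:40–17:00.
Earliest such window starts at 15:40.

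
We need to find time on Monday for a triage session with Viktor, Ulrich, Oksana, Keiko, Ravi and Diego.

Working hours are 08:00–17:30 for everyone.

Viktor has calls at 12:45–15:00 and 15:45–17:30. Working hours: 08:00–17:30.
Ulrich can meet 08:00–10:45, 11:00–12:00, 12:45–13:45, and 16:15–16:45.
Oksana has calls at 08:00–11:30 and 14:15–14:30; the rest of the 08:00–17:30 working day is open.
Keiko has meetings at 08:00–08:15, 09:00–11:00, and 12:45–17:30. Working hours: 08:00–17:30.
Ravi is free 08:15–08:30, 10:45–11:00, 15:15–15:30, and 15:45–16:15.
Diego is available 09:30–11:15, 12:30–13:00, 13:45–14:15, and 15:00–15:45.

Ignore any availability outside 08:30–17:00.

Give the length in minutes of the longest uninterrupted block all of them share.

Viktor free within 08:00–17:30: 08:00–12:45, 15:00–15:45.
Oksana free within 08:00–17:30: 11:30–14:15, 14:30–17:30.
Keiko free within 08:00–17:30: 08:15–09:00, 11:00–12:45.
Viktor ∩ Ulrich: 08:00–10:45, 11:00–12:00.
Viktor ∩ Ulrich ∩ Oksana: 11:30–12:00.
Viktor ∩ Ulrich ∩ Oksana ∩ Keiko: 11:30–12:00.
Viktor ∩ Ulrich ∩ Oksana ∩ Keiko ∩ Ravi: (none).
Viktor ∩ Ulrich ∩ Oksana ∩ Keiko ∩ Ravi ∩ Diego: (none).
Restricted to 08:30–17:00: (none).
No common window.

0 minutes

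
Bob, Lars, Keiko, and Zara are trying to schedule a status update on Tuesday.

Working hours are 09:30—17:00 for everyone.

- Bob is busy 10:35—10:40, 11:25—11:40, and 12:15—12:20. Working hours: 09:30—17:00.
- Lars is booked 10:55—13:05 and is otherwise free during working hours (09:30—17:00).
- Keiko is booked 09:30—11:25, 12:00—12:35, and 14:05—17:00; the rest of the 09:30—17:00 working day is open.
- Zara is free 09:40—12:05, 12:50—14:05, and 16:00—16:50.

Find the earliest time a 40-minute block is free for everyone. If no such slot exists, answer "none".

13:05

Bob free within 09:30–17:00: 09:30–10:35, 10:40–11:25, 11:40–12:15, 12:20–17:00.
Lars free within 09:30–17:00: 09:30–10:55, 13:05–17:00.
Keiko free within 09:30–17:00: 11:25–12:00, 12:35–14:05.
Bob ∩ Lars: 09:30–10:35, 10:40–10:55, 13:05–17:00.
Bob ∩ Lars ∩ Keiko: 13:05–14:05.
Bob ∩ Lars ∩ Keiko ∩ Zara: 13:05–14:05.
Windows ≥ 40 min: 13:05–14:05.
Earliest such window starts at 13:05.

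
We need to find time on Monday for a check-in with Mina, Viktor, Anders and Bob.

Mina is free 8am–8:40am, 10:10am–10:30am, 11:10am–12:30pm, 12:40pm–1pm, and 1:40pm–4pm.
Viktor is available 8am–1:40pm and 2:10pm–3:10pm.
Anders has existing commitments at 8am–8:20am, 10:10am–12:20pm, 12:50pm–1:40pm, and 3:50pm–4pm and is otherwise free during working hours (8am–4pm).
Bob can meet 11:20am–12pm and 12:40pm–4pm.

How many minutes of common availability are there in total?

70 minutes

Anders free within 08:00–16:00: 08:20–10:10, 12:20–12:50, 13:40–15:50.
Mina ∩ Viktor: 08:00–08:40, 10:10–10:30, 11:10–12:30, 12:40–13:00, 14:10–15:10.
Mina ∩ Viktor ∩ Anders: 08:20–08:40, 12:20–12:30, 12:40–12:50, 14:10–15:10.
Mina ∩ Viktor ∩ Anders ∩ Bob: 12:40–12:50, 14:10–15:10.
Total common minutes: 10 + 60 = 70.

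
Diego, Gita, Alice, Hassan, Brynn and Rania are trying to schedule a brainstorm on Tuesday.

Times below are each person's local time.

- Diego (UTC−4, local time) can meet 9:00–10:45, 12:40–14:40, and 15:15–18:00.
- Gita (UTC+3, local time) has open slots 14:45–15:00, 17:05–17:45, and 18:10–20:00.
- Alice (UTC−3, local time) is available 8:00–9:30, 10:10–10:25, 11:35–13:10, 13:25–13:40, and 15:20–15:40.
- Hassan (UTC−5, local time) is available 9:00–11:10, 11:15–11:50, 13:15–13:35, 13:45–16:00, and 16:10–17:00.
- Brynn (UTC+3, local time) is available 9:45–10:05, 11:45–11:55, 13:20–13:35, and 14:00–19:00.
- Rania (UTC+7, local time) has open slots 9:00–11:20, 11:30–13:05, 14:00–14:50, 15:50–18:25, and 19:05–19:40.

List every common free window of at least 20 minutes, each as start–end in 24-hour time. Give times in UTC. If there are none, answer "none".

none

Diego → UTC: 13:00–14:45, 16:40–18:40, 19:15–22:00.
Gita → UTC: 11:45–12:00, 14:05–14:45, 15:10–17:00.
Alice → UTC: 11:00–12:30, 13:10–13:25, 14:35–16:10, 16:25–16:40, 18:20–18:40.
Hassan → UTC: 14:00–16:10, 16:15–16:50, 18:15–18:35, 18:45–21:00, 21:10–22:00.
Brynn → UTC: 06:45–07:05, 08:45–08:55, 10:20–10:35, 11:00–16:00.
Rania → UTC: 02:00–04:20, 04:30–06:05, 07:00–07:50, 08:50–11:25, 12:05–12:40.
Diego ∩ Gita: 14:05–14:45, 16:40–17:00.
Diego ∩ Gita ∩ Alice: 14:35–14:45.
Diego ∩ Gita ∩ Alice ∩ Hassan: 14:35–14:45.
Diego ∩ Gita ∩ Alice ∩ Hassan ∩ Brynn: 14:35–14:45.
Diego ∩ Gita ∩ Alice ∩ Hassan ∩ Brynn ∩ Rania: (none).
Windows ≥ 20 min: (none).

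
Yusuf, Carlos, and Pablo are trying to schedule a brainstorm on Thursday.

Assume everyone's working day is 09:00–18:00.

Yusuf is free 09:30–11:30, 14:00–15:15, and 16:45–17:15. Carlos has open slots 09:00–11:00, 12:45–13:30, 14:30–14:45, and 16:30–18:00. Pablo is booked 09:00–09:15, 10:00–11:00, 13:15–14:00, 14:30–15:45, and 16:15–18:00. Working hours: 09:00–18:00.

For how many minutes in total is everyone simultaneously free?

30 minutes

Pablo free within 09:00–18:00: 09:15–10:00, 11:00–13:15, 14:00–14:30, 15:45–16:15.
Yusuf ∩ Carlos: 09:30–11:00, 14:30–14:45, 16:45–17:15.
Yusuf ∩ Carlos ∩ Pablo: 09:30–10:00.
Total common minutes: 30.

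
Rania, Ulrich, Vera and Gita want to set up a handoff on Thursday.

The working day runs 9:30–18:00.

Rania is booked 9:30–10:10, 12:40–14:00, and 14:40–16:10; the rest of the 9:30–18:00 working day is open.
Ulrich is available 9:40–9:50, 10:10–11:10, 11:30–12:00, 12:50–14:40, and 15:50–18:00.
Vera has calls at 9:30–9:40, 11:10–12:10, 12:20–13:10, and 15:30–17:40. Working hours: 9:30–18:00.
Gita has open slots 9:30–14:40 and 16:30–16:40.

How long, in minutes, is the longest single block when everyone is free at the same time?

60 minutes

Rania free within 09:30–18:00: 10:10–12:40, 14:00–14:40, 16:10–18:00.
Vera free within 09:30–18:00: 09:40–11:10, 12:10–12:20, 13:10–15:30, 17:40–18:00.
Rania ∩ Ulrich: 10:10–11:10, 11:30–12:00, 14:00–14:40, 16:10–18:00.
Rania ∩ Ulrich ∩ Vera: 10:10–11:10, 14:00–14:40, 17:40–18:00.
Rania ∩ Ulrich ∩ Vera ∩ Gita: 10:10–11:10, 14:00–14:40.
Common window lengths: 60, 40 min; longest is 60.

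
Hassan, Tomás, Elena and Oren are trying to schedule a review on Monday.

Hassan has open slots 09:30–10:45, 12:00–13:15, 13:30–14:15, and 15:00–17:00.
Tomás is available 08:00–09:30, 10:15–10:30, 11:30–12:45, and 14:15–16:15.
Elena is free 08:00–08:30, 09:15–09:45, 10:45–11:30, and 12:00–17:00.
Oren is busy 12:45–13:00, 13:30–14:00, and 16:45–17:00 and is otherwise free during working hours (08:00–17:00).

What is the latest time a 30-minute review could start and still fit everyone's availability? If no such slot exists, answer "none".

Oren free within 08:00–17:00: 08:00–12:45, 13:00–13:30, 14:00–16:45.
Hassan ∩ Tomás: 10:15–10:30, 12:00–12:45, 15:00–16:15.
Hassan ∩ Tomás ∩ Elena: 12:00–12:45, 15:00–16:15.
Hassan ∩ Tomás ∩ Elena ∩ Oren: 12:00–12:45, 15:00–16:15.
Windows ≥ 30 min: 12:00–12:45, 15:00–16:15.
Latest start in the last window 15:00–16:15 is 16:15 − 30 min = 15:45.

15:45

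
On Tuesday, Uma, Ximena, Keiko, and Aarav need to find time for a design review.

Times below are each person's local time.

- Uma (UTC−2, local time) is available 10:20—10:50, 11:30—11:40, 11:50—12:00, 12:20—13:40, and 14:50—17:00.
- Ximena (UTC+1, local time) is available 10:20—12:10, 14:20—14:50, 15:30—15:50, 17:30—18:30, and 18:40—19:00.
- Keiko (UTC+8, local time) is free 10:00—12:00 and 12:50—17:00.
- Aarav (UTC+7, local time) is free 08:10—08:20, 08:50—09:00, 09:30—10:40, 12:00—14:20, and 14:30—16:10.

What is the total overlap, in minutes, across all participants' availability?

0 minutes

Uma → UTC: 12:20–12:50, 13:30–13:40, 13:50–14:00, 14:20–15:40, 16:50–19:00.
Ximena → UTC: 09:20–11:10, 13:20–13:50, 14:30–14:50, 16:30–17:30, 17:40–18:00.
Keiko → UTC: 02:00–04:00, 04:50–09:00.
Aarav → UTC: 01:10–01:20, 01:50–02:00, 02:30–03:40, 05:00–07:20, 07:30–09:10.
Uma ∩ Ximena: 13:30–13:40, 14:30–14:50, 16:50–17:30, 17:40–18:00.
Uma ∩ Ximena ∩ Keiko: (none).
Uma ∩ Ximena ∩ Keiko ∩ Aarav: (none).
Total common minutes: 0.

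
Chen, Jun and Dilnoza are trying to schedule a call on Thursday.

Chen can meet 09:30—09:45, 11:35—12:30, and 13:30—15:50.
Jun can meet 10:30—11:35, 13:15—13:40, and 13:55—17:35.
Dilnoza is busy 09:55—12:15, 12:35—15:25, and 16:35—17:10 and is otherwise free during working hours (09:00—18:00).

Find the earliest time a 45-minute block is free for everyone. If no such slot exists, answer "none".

Dilnoza free within 09:00–18:00: 09:00–09:55, 12:15–12:35, 15:25–16:35, 17:10–18:00.
Chen ∩ Jun: 13:30–13:40, 13:55–15:50.
Chen ∩ Jun ∩ Dilnoza: 15:25–15:50.
Windows ≥ 45 min: (none).

none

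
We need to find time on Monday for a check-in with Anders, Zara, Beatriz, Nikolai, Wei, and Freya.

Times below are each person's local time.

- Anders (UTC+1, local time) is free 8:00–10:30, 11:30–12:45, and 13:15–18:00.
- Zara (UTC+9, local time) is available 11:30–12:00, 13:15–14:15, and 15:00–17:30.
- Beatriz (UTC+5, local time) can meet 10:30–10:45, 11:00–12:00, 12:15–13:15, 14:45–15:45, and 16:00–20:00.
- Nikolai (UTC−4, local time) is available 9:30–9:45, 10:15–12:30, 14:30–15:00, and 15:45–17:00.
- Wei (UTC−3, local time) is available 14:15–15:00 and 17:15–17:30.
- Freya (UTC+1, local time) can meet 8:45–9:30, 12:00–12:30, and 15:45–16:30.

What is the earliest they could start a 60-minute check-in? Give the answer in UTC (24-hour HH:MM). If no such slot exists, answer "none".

Anders → UTC: 07:00–09:30, 10:30–11:45, 12:15–17:00.
Zara → UTC: 02:30–03:00, 04:15–05:15, 06:00–08:30.
Beatriz → UTC: 05:30–05:45, 06:00–07:00, 07:15–08:15, 09:45–10:45, 11:00–15:00.
Nikolai → UTC: 13:30–13:45, 14:15–16:30, 18:30–19:00, 19:45–21:00.
Wei → UTC: 17:15–18:00, 20:15–20:30.
Freya → UTC: 07:45–08:30, 11:00–11:30, 14:45–15:30.
Anders ∩ Zara: 07:00–08:30.
Anders ∩ Zara ∩ Beatriz: 07:15–08:15.
Anders ∩ Zara ∩ Beatriz ∩ Nikolai: (none).
Anders ∩ Zara ∩ Beatriz ∩ Nikolai ∩ Wei: (none).
Anders ∩ Zara ∩ Beatriz ∩ Nikolai ∩ Wei ∩ Freya: (none).
Windows ≥ 60 min: (none).

none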